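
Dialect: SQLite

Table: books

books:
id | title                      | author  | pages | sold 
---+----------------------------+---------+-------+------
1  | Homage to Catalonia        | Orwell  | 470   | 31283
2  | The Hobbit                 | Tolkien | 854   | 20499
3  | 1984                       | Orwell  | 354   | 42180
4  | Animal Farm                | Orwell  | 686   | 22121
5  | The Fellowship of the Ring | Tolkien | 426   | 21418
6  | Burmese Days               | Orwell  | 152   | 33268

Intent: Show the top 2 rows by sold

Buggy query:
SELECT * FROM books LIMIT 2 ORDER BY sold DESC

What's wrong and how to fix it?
Bug: ORDER BY cannot follow LIMIT; LIMIT is the final clause

Fix: Sort with ORDER BY, then apply LIMIT

Corrected query:
SELECT * FROM books ORDER BY sold DESC LIMIT 2

Result:
id | title        | author | pages | sold 
---+--------------+--------+-------+------
3  | 1984         | Orwell | 354   | 42180
6  | Burmese Days | Orwell | 152   | 33268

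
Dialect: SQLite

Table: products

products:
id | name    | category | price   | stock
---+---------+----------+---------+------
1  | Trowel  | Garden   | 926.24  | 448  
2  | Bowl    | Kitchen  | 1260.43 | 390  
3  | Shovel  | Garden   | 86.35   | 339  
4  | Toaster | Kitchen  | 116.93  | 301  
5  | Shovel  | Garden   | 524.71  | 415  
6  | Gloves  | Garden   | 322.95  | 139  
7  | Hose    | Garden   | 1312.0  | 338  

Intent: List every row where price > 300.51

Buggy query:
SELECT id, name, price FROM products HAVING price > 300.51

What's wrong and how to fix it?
Bug: HAVING filters the output of aggregation, but this query has no GROUP BY and no aggregate functions, so SQLite rejects it (HAVING clause on a non-aggregate query); the condition here is per row

Fix: Use WHERE for row-level filtering

Corrected query:
SELECT id, name, price FROM products WHERE price > 300.51

Result:
id | name   | price  
---+--------+--------
1  | Trowel | 926.24 
2  | Bowl   | 1260.43
5  | Shovel | 524.71 
6  | Gloves | 322.95 
7  | Hose   | 1312   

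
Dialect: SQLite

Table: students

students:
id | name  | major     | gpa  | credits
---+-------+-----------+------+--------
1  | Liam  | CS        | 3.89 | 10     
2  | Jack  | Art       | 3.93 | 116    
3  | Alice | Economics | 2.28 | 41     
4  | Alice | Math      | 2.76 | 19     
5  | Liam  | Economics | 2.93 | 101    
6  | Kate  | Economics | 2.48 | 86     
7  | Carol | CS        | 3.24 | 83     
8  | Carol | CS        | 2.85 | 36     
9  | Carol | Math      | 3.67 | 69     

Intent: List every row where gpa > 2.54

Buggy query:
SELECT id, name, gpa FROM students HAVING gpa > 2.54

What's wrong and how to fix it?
Bug: HAVING filters the output of aggregation, but this query has no GROUP BY and no aggregate functions, so SQLite rejects it (HAVING clause on a non-aggregate query); the condition here is per row

Fix: Use WHERE for row-level filtering

Corrected query:
SELECT id, name, gpa FROM students WHERE gpa > 2.54

Result:
id | name  | gpa 
---+-------+-----
1  | Liam  | 3.89
2  | Jack  | 3.93
4  | Alice | 2.76
5  | Liam  | 2.93
7  | Carol | 3.24
8  | Carol | 2.85
9  | Carol | 3.67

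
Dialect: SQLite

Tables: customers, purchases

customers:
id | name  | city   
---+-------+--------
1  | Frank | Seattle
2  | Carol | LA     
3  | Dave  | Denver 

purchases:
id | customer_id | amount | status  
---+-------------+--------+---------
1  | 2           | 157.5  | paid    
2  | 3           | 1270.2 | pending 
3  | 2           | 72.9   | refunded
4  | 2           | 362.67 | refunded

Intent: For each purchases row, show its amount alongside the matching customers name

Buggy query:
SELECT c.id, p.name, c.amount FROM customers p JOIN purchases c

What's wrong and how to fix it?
Bug: Missing join condition: each purchases row is matched to all customers rows instead of just its own

Fix: Add ON c.customer_id = p.id to the JOIN

Corrected query:
SELECT c.id, p.name, c.amount FROM customers p JOIN purchases c ON c.customer_id = p.id

Result:
id | name  | amount
---+-------+-------
1  | Carol | 157.5 
2  | Dave  | 1270.2
3  | Carol | 72.9  
4  | Carol | 362.67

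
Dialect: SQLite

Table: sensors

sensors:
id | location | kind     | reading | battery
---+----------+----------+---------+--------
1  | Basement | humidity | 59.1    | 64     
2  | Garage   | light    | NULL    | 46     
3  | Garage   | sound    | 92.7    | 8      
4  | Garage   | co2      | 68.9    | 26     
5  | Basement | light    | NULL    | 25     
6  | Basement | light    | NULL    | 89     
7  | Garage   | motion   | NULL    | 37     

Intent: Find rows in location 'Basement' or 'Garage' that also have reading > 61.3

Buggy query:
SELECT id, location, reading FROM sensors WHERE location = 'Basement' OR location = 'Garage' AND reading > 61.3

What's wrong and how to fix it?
Bug: AND binds tighter than OR, so this parses as location = 'Basement' OR (location = 'Garage' AND reading > 61.3)

Fix: Group the OR with parentheses (or use IN), then AND the threshold

Corrected query:
SELECT id, location, reading FROM sensors WHERE (location = 'Basement' OR location = 'Garage') AND reading > 61.3

Result:
id | location | reading
---+----------+--------
3  | Garage   | 92.7   
4  | Garage   | 68.9   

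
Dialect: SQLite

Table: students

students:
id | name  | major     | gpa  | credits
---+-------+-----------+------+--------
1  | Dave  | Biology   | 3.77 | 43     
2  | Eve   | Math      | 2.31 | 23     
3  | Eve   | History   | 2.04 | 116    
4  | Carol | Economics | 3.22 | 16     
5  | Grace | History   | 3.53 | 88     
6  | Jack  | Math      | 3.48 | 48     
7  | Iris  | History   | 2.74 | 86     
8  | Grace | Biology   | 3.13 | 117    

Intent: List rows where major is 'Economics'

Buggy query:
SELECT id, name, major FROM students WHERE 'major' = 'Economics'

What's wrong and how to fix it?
Bug: 'major' in single quotes is a string literal, not the column; the comparison is literal-vs-literal and never true

Fix: Reference the column as major without single quotes

Corrected query:
SELECT id, name, major FROM students WHERE major = 'Economics'

Result:
id | name  | major    
---+-------+----------
4  | Carol | Economics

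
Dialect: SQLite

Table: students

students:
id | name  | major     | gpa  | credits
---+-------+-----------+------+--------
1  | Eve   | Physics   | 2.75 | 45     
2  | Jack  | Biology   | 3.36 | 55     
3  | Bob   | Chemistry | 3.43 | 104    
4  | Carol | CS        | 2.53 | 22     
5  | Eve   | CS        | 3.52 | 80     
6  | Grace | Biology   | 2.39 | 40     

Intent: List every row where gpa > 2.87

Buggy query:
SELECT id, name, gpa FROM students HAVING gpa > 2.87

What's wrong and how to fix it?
Bug: This is a non-aggregate query (no GROUP BY, no aggregates), so in SQLite the HAVING clause is invalid here; a row-level condition belongs in WHERE

Fix: Replace HAVING with WHERE since the condition applies to individual rows

Corrected query:
SELECT id, name, gpa FROM students WHERE gpa > 2.87

Result:
id | name | gpa 
---+------+-----
2  | Jack | 3.36
3  | Bob  | 3.43
5  | Eve  | 3.52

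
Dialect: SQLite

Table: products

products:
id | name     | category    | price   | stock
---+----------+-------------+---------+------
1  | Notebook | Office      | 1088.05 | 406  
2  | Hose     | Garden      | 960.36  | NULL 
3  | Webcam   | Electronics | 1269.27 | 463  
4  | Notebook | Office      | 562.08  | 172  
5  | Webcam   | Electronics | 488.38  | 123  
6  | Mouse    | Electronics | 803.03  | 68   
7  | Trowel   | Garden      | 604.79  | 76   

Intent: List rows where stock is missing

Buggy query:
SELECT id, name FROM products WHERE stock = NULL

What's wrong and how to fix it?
Bug: Comparing to NULL with '=' never matches; NULL = NULL is unknown, not true

Fix: Replace '= NULL' with 'IS NULL'

Corrected query:
SELECT id, name FROM products WHERE stock IS NULL

Result:
id | name
---+-----
2  | Hose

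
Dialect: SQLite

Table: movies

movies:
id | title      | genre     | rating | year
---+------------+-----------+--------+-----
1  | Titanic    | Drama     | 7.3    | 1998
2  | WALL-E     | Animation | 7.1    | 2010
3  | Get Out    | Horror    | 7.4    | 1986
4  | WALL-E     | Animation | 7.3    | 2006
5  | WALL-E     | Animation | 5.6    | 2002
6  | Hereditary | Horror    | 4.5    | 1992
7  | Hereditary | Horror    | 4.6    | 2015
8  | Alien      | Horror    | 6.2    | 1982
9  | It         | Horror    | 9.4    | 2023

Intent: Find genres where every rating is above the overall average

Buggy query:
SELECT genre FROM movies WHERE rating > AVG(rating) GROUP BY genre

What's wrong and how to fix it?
Bug: AVG() is an aggregate; it can't sit directly in WHERE

Fix: Compute the overall average in a scalar subquery and compare each group's MIN against it in HAVING

Corrected query:
SELECT genre FROM movies GROUP BY genre HAVING MIN(rating) > (SELECT AVG(rating) FROM movies)

Result:
genre
-----
Drama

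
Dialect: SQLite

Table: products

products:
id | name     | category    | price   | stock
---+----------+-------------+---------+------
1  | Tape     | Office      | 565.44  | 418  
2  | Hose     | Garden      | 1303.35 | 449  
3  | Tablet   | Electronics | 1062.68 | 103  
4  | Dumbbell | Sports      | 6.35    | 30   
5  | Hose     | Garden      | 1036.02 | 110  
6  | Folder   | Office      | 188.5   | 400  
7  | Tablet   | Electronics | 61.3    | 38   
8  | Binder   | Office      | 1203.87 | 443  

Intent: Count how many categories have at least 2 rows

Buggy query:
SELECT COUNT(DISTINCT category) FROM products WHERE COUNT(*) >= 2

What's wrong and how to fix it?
Bug: COUNT(*) cannot appear in WHERE; the per-group count doesn't exist yet

Fix: Use a subquery that GROUPs and filters with HAVING, then count its rows

Corrected query:
SELECT COUNT(*) FROM (SELECT category FROM products GROUP BY category HAVING COUNT(*) >= 2)

Result:
COUNT(*)
--------
3       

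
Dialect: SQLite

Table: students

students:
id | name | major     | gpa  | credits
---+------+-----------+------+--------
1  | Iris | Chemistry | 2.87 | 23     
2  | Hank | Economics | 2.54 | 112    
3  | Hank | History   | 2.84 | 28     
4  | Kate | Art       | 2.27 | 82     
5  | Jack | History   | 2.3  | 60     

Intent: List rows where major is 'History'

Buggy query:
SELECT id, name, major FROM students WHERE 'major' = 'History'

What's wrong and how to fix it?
Bug: 'major' in single quotes is a string literal, not the column; the comparison is literal-vs-literal and never true

Fix: Remove the quotes around the column name (or use double quotes for an identifier)

Corrected query:
SELECT id, name, major FROM students WHERE major = 'History'

Result:
id | name | major  
---+------+--------
3  | Hank | History
5  | Jack | History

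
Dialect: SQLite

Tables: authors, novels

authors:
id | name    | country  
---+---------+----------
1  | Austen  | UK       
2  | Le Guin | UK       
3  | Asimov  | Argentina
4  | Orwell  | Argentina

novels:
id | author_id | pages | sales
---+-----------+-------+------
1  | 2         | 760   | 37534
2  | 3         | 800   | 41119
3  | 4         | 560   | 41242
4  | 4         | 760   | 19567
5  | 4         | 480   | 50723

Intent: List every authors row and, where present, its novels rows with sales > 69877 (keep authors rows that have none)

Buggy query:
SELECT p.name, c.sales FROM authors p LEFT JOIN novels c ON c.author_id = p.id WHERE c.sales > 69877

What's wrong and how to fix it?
Bug: Filtering c.sales in WHERE discards the NULL rows produced by LEFT JOIN, turning it into an inner join

Fix: Put 'c.sales > 69877' in the JOIN's ON clause instead of WHERE

Corrected query:
SELECT p.name, c.sales FROM authors p LEFT JOIN novels c ON c.author_id = p.id AND c.sales > 69877

Result:
name    | sales
--------+------
Austen  | NULL 
Le Guin | NULL 
Asimov  | NULL 
Orwell  | NULL 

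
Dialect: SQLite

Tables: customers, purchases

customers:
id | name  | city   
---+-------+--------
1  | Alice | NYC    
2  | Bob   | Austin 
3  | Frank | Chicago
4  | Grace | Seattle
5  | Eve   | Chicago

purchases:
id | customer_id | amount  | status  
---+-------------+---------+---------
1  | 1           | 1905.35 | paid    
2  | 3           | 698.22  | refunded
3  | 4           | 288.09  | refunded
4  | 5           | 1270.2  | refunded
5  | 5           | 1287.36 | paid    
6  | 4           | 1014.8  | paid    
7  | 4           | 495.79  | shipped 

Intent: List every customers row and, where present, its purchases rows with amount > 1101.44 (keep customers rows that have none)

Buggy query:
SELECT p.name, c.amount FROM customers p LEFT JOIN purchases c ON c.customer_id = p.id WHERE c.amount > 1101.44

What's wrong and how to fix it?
Bug: A WHERE condition on the right-hand table after LEFT JOIN drops unmatched parents

Fix: Put 'c.amount > 1101.44' in the JOIN's ON clause instead of WHERE

Corrected query:
SELECT p.name, c.amount FROM customers p LEFT JOIN purchases c ON c.customer_id = p.id AND c.amount > 1101.44

Result:
name  | amount 
------+--------
Alice | 1905.35
Bob   | NULL   
Frank | NULL   
Grace | NULL   
Eve   | 1270.2 
Eve   | 1287.36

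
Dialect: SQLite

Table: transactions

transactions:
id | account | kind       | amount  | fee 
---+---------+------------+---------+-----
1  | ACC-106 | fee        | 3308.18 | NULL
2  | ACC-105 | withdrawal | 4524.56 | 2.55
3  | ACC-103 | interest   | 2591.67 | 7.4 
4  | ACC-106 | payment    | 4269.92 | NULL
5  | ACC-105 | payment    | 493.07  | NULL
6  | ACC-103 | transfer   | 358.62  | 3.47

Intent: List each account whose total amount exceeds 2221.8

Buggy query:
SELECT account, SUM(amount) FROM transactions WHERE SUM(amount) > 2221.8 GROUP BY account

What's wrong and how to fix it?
Bug: Aggregate functions cannot appear in a WHERE clause

Fix: Move the aggregate condition to a HAVING clause

Corrected query:
SELECT account, SUM(amount) FROM transactions GROUP BY account HAVING SUM(amount) > 2221.8

Result:
account | SUM(amount)
--------+------------
ACC-103 | 2950.29    
ACC-105 | 5017.63    
ACC-106 | 7578.1     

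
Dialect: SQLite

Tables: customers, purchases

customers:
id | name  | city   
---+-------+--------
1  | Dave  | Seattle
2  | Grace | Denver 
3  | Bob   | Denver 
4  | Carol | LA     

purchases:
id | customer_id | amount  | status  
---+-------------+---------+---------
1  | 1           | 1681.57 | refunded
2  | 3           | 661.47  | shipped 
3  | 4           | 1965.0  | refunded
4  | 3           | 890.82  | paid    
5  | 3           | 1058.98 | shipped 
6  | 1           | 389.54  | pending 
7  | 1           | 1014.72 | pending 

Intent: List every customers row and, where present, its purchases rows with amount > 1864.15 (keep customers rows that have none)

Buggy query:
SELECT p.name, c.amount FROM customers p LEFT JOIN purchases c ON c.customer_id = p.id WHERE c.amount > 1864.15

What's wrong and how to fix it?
Bug: A WHERE condition on the right-hand table after LEFT JOIN drops unmatched parents

Fix: Put 'c.amount > 1864.15' in the JOIN's ON clause instead of WHERE

Corrected query:
SELECT p.name, c.amount FROM customers p LEFT JOIN purchases c ON c.customer_id = p.id AND c.amount > 1864.15

Result:
name  | amount
------+-------
Dave  | NULL  
Grace | NULL  
Bob   | NULL  
Carol | 1965  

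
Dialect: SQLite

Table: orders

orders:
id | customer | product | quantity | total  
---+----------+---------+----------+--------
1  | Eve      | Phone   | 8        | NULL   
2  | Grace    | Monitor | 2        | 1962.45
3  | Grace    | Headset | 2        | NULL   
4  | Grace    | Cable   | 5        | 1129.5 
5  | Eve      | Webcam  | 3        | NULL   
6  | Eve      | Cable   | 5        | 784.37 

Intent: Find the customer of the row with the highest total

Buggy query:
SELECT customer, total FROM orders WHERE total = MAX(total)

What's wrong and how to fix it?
Bug: MAX(total) is an aggregate and cannot be used directly in WHERE

Fix: Use a subquery: WHERE total = (SELECT MAX(total) FROM orders)

Corrected query:
SELECT customer, total FROM orders WHERE total = (SELECT MAX(total) FROM orders)

Result:
customer | total  
---------+--------
Grace    | 1962.45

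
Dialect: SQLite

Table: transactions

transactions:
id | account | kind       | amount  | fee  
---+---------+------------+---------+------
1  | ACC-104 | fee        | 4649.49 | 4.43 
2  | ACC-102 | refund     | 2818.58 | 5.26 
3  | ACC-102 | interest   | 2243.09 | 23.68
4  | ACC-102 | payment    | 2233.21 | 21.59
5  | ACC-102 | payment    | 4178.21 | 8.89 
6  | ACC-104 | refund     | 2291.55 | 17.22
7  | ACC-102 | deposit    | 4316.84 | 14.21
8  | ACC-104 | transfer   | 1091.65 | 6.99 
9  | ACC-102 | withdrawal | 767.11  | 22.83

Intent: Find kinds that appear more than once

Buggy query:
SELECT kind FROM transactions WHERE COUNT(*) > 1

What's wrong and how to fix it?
Bug: COUNT(*) is an aggregate and cannot be used in WHERE

Fix: GROUP BY kind, then filter groups with HAVING COUNT(*) > 1

Corrected query:
SELECT kind FROM transactions GROUP BY kind HAVING COUNT(*) > 1

Result:
kind   
-------
payment
refund 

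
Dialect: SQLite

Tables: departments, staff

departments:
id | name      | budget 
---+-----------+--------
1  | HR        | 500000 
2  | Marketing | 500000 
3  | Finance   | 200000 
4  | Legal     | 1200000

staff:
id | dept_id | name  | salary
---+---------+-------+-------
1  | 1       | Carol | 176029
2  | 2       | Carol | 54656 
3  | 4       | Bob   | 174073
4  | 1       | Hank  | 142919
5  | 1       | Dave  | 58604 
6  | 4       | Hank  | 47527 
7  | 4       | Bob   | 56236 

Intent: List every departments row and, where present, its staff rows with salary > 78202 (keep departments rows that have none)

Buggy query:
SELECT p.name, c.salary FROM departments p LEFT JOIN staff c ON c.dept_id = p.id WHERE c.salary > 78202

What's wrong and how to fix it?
Bug: Filtering c.salary in WHERE discards the NULL rows produced by LEFT JOIN, turning it into an inner join

Fix: Move the right-table condition into the ON clause so unmatched parents are kept

Corrected query:
SELECT p.name, c.salary FROM departments p LEFT JOIN staff c ON c.dept_id = p.id AND c.salary > 78202

Result:
name      | salary
----------+-------
HR        | 142919
HR        | 176029
Marketing | NULL  
Finance   | NULL  
Legal     | 174073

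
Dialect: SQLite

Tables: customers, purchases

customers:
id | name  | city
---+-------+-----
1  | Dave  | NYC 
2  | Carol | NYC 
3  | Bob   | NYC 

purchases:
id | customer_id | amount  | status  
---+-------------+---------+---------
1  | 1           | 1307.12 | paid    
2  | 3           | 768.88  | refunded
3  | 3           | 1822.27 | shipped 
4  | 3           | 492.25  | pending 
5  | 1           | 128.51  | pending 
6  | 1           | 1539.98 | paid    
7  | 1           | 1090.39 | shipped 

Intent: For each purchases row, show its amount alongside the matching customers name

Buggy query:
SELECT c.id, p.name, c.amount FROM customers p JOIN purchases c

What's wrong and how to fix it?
Bug: Missing join condition: each purchases row is matched to all customers rows instead of just its own

Fix: Add ON c.customer_id = p.id to the JOIN

Corrected query:
SELECT c.id, p.name, c.amount FROM customers p JOIN purchases c ON c.customer_id = p.id

Result:
id | name | amount 
---+------+--------
1  | Dave | 1307.12
2  | Bob  | 768.88 
3  | Bob  | 1822.27
4  | Bob  | 492.25 
5  | Dave | 128.51 
6  | Dave | 1539.98
7  | Dave | 1090.39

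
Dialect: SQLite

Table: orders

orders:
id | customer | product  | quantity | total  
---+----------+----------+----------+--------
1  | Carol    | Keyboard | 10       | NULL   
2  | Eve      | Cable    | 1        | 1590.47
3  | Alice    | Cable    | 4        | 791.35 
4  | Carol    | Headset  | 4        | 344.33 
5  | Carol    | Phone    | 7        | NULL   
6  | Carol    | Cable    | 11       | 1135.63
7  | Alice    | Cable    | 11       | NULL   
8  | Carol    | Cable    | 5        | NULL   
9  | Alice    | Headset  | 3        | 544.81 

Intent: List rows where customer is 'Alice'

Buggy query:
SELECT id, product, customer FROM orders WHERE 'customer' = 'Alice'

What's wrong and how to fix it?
Bug: 'customer' in single quotes is a string literal, not the column; the comparison is literal-vs-literal and never true

Fix: Reference the column as customer without single quotes

Corrected query:
SELECT id, product, customer FROM orders WHERE customer = 'Alice'

Result:
id | product | customer
---+---------+---------
3  | Cable   | Alice   
7  | Cable   | Alice   
9  | Headset | Alice   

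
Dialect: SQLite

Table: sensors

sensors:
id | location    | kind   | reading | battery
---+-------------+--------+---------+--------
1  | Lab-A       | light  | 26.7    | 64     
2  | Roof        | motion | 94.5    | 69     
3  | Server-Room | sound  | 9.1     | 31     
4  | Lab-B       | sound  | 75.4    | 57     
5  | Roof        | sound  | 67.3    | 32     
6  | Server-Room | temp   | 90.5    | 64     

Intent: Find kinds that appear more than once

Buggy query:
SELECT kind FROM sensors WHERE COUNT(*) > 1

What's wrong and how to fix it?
Bug: WHERE can't reference COUNT(*); aggregates are computed after WHERE

Fix: GROUP BY kind, then filter groups with HAVING COUNT(*) > 1

Corrected query:
SELECT kind FROM sensors GROUP BY kind HAVING COUNT(*) > 1

Result:
kind 
-----
sound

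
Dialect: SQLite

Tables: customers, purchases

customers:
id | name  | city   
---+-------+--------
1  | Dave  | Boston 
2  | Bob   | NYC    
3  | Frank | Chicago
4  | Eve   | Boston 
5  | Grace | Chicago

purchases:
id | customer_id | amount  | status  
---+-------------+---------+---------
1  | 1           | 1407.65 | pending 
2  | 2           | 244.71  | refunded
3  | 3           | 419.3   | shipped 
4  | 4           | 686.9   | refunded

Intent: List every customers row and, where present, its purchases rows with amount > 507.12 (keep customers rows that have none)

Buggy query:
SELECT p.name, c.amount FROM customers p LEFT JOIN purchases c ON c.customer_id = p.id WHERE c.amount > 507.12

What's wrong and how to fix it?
Bug: Filtering c.amount in WHERE discards the NULL rows produced by LEFT JOIN, turning it into an inner join

Fix: Move the right-table condition into the ON clause so unmatched parents are kept

Corrected query:
SELECT p.name, c.amount FROM customers p LEFT JOIN purchases c ON c.customer_id = p.id AND c.amount > 507.12

Result:
name  | amount 
------+--------
Dave  | 1407.65
Bob   | NULL   
Frank | NULL   
Eve   | 686.9  
Grace | NULL   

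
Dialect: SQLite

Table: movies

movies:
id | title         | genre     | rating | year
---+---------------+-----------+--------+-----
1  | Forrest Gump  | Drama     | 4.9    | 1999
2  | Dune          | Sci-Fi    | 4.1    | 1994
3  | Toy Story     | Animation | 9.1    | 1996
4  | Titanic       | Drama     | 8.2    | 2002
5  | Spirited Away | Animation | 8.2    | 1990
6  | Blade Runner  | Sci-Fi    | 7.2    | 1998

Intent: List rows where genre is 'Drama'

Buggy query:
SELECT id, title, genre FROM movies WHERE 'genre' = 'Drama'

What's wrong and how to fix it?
Bug: Single quotes denote string literals in SQL; the column name is being compared as a constant string

Fix: Remove the quotes around the column name (or use double quotes for an identifier)

Corrected query:
SELECT id, title, genre FROM movies WHERE genre = 'Drama'

Result:
id | title        | genre
---+--------------+------
1  | Forrest Gump | Drama
4  | Titanic      | Drama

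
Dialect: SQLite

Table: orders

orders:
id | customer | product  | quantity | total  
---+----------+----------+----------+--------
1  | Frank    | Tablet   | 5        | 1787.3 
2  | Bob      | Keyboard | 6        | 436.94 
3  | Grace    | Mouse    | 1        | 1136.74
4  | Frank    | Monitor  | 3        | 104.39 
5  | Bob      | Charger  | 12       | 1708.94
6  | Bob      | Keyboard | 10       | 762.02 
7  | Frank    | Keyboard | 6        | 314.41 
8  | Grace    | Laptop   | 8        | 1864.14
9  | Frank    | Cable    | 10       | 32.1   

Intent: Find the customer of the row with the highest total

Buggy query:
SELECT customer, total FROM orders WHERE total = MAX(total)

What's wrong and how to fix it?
Bug: MAX(total) is an aggregate and cannot be used directly in WHERE

Fix: Wrap MAX in a scalar subquery so WHERE compares against a single value

Corrected query:
SELECT customer, total FROM orders WHERE total = (SELECT MAX(total) FROM orders)

Result:
customer | total  
---------+--------
Grace    | 1864.14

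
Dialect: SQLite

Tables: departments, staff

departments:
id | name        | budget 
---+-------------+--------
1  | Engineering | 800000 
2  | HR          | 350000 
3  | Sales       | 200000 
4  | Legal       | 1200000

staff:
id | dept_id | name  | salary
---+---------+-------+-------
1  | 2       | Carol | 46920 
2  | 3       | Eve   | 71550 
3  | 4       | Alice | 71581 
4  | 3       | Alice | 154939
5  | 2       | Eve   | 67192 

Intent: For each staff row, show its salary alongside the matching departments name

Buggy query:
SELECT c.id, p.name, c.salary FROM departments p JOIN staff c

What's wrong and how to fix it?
Bug: JOIN with no ON clause produces a cartesian product; every staff row pairs with every departments row

Fix: Add ON c.dept_id = p.id to the JOIN

Corrected query:
SELECT c.id, p.name, c.salary FROM departments p JOIN staff c ON c.dept_id = p.id

Result:
id | name  | salary
---+-------+-------
1  | HR    | 46920 
2  | Sales | 71550 
3  | Legal | 71581 
4  | Sales | 154939
5  | HR    | 67192 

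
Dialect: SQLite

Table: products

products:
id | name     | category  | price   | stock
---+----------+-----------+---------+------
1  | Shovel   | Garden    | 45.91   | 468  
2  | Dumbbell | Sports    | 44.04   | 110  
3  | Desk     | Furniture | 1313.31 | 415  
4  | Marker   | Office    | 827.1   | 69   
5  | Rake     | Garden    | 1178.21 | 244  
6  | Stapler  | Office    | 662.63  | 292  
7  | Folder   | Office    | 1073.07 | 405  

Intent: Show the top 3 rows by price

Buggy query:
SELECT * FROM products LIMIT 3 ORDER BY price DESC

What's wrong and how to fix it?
Bug: ORDER BY cannot follow LIMIT; LIMIT is the final clause

Fix: Sort with ORDER BY, then apply LIMIT

Corrected query:
SELECT * FROM products ORDER BY price DESC LIMIT 3

Result:
id | name   | category  | price   | stock
---+--------+-----------+---------+------
3  | Desk   | Furniture | 1313.31 | 415  
5  | Rake   | Garden    | 1178.21 | 244  
7  | Folder | Office    | 1073.07 | 405  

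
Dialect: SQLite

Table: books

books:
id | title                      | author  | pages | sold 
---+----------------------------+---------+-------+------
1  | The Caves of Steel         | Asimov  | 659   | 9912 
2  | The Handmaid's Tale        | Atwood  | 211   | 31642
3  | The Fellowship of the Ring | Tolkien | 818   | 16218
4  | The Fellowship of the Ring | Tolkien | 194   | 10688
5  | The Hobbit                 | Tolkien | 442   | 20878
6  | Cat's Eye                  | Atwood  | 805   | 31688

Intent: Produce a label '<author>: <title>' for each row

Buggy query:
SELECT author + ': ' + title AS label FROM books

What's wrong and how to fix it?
Bug: SQLite uses || for string concatenation; + coerces text to numbers (yielding 0)

Fix: Use the || operator for string concatenation

Corrected query:
SELECT author || ': ' || title AS label FROM books

Result:
label                              
-----------------------------------
Asimov: The Caves of Steel         
Atwood: The Handmaid's Tale        
Tolkien: The Fellowship of the Ring
Tolkien: The Fellowship of the Ring
Tolkien: The Hobbit                
Atwood: Cat's Eye                  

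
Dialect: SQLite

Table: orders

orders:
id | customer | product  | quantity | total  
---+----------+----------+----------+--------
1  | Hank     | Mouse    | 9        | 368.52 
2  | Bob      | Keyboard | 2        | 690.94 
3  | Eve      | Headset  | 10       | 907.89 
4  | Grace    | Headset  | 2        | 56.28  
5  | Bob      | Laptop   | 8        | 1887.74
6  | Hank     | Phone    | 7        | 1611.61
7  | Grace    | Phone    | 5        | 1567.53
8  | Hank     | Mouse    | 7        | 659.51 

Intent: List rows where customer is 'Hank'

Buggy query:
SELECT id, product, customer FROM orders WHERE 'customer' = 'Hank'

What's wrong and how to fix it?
Bug: 'customer' in single quotes is a string literal, not the column; the comparison is literal-vs-literal and never true

Fix: Remove the quotes around the column name (or use double quotes for an identifier)

Corrected query:
SELECT id, product, customer FROM orders WHERE customer = 'Hank'

Result:
id | product | customer
---+---------+---------
1  | Mouse   | Hank    
6  | Phone   | Hank    
8  | Mouse   | Hank    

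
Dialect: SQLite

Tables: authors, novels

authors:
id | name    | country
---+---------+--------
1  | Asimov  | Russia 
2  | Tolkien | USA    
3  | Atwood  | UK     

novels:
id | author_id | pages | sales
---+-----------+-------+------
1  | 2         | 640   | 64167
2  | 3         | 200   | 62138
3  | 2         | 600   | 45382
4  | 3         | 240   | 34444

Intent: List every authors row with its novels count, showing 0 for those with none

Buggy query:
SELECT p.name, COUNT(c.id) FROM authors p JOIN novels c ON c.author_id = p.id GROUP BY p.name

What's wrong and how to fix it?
Bug: INNER JOIN drops authors rows that have no matching novels rows

Fix: Use LEFT JOIN so parents without children still appear (COUNT(c.id) gives 0)

Corrected query:
SELECT p.name, COUNT(c.id) FROM authors p LEFT JOIN novels c ON c.author_id = p.id GROUP BY p.name

Result:
name    | COUNT(c.id)
--------+------------
Asimov  | 0          
Atwood  | 2          
Tolkien | 2          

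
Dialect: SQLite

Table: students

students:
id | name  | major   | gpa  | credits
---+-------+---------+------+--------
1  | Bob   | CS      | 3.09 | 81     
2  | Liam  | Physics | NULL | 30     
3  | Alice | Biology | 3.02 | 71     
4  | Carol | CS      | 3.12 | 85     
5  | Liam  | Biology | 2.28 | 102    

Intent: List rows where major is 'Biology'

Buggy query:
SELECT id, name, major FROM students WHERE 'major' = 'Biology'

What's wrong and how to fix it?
Bug: Single quotes denote string literals in SQL; the column name is being compared as a constant string

Fix: Reference the column as major without single quotes

Corrected query:
SELECT id, name, major FROM students WHERE major = 'Biology'

Result:
id | name  | major  
---+-------+--------
3  | Alice | Biology
5  | Liam  | Biology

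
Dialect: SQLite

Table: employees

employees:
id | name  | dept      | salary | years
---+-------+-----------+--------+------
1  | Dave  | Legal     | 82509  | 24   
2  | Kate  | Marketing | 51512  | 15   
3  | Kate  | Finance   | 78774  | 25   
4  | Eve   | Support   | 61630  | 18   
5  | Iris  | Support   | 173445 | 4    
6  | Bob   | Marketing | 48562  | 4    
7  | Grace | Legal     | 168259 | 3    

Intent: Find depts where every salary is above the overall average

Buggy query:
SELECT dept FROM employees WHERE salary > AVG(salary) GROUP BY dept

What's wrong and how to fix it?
Bug: AVG() is an aggregate; it can't sit directly in WHERE

Fix: Use a subquery for AVG and a HAVING MIN(...) filter so the condition holds for every row in the group

Corrected query:
SELECT dept FROM employees GROUP BY dept HAVING MIN(salary) > (SELECT AVG(salary) FROM employees)

Result:
(no rows)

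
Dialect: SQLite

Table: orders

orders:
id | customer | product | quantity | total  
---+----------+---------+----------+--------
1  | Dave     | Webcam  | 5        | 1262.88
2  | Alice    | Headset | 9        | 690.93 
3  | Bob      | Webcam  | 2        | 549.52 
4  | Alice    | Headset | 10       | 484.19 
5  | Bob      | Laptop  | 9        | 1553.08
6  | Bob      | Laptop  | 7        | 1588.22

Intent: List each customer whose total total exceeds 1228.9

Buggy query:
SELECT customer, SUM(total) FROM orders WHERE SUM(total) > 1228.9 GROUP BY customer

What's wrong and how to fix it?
Bug: WHERE runs before GROUP BY, so aggregates aren't available there

Fix: Move the aggregate condition to a HAVING clause

Corrected query:
SELECT customer, SUM(total) FROM orders GROUP BY customer HAVING SUM(total) > 1228.9

Result:
customer | SUM(total)
---------+-----------
Bob      | 3690.82   
Dave     | 1262.88   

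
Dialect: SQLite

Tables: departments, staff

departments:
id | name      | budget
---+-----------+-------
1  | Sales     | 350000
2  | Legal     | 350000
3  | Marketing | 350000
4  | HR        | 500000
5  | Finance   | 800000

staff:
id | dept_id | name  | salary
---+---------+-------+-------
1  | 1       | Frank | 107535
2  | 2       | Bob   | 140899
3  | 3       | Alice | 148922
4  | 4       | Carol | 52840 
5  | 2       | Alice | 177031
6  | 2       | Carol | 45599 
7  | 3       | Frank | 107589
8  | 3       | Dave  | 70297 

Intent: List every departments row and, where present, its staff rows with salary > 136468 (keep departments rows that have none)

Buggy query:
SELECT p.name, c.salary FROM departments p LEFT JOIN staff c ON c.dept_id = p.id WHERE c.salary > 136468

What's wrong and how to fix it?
Bug: Filtering c.salary in WHERE discards the NULL rows produced by LEFT JOIN, turning it into an inner join

Fix: Move the right-table condition into the ON clause so unmatched parents are kept

Corrected query:
SELECT p.name, c.salary FROM departments p LEFT JOIN staff c ON c.dept_id = p.id AND c.salary > 136468

Result:
name      | salary
----------+-------
Sales     | NULL  
Legal     | 140899
Legal     | 177031
Marketing | 148922
HR        | NULL  
Finance   | NULL  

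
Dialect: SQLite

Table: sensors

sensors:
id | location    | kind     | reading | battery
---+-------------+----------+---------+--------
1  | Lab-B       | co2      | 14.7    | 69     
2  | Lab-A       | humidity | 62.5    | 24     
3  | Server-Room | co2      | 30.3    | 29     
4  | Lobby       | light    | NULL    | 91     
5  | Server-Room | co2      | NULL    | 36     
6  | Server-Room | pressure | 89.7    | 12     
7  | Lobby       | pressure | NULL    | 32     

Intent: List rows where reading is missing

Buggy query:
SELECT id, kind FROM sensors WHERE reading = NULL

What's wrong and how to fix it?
Bug: Comparing to NULL with '=' never matches; NULL = NULL is unknown, not true

Fix: Use IS NULL to test for NULL

Corrected query:
SELECT id, kind FROM sensors WHERE reading IS NULL

Result:
id | kind    
---+---------
4  | light   
5  | co2     
7  | pressure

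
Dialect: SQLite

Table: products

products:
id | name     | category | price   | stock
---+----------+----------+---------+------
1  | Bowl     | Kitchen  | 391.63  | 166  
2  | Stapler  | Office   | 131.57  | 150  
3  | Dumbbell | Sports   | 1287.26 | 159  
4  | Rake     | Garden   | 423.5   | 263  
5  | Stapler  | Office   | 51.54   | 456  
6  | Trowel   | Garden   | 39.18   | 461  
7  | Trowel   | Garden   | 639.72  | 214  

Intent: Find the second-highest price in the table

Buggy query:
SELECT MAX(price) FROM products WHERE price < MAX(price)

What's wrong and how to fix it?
Bug: The inner MAX is an aggregate inside WHERE, which is not allowed

Fix: Compute the overall MAX in a subquery, then take MAX of rows below it

Corrected query:
SELECT MAX(price) FROM products WHERE price < (SELECT MAX(price) FROM products)

Result:
MAX(price)
----------
639.72    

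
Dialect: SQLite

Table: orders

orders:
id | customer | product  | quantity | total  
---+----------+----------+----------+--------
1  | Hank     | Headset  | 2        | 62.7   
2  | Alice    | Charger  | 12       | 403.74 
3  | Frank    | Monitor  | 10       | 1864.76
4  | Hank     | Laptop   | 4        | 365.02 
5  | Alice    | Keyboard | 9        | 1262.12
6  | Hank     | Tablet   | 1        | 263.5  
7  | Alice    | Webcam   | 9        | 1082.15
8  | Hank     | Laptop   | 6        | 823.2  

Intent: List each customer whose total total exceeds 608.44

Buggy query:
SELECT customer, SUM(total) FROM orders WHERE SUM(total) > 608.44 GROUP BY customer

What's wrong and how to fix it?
Bug: Aggregate functions cannot appear in a WHERE clause

Fix: Use HAVING (which filters groups after aggregation) instead of WHERE

Corrected query:
SELECT customer, SUM(total) FROM orders GROUP BY customer HAVING SUM(total) > 608.44

Result:
customer | SUM(total)
---------+-----------
Alice    | 2748.01   
Frank    | 1864.76   
Hank     | 1514.42   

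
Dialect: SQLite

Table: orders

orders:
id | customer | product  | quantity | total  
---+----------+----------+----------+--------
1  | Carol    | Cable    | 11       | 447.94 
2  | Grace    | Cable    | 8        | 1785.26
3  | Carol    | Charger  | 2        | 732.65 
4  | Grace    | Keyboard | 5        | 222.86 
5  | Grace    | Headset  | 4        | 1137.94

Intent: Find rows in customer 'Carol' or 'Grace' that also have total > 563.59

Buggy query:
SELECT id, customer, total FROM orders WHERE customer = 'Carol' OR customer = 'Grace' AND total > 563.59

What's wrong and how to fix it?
Bug: Without parentheses, AND is evaluated before OR, so the total filter only applies to the 'Grace' branch

Fix: Add parentheses around the OR so the AND applies to both alternatives

Corrected query:
SELECT id, customer, total FROM orders WHERE (customer = 'Carol' OR customer = 'Grace') AND total > 563.59

Result:
id | customer | total  
---+----------+--------
2  | Grace    | 1785.26
3  | Carol    | 732.65 
5  | Grace    | 1137.94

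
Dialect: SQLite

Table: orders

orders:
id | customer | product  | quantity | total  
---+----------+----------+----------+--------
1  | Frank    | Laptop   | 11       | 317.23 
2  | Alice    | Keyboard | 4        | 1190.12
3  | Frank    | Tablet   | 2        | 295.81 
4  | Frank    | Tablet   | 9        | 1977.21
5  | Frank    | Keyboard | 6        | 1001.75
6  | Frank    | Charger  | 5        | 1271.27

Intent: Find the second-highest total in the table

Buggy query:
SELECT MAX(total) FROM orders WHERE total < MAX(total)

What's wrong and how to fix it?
Bug: The inner MAX is an aggregate inside WHERE, which is not allowed

Fix: Compute the overall MAX in a subquery, then take MAX of rows below it

Corrected query:
SELECT MAX(total) FROM orders WHERE total < (SELECT MAX(total) FROM orders)

Result:
MAX(total)
----------
1271.27   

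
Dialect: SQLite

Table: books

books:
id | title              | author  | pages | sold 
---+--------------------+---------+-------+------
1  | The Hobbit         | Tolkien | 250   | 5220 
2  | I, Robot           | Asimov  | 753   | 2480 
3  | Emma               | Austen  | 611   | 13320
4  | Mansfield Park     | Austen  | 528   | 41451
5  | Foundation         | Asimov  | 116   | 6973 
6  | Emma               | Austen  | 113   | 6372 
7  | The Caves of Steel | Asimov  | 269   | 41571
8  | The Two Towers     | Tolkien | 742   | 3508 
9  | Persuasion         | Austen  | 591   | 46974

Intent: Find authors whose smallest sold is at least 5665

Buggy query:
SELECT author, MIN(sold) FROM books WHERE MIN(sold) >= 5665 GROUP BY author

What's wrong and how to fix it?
Bug: MIN() in WHERE is a misuse of aggregate

Fix: Use HAVING for the per-group MIN condition

Corrected query:
SELECT author, MIN(sold) FROM books GROUP BY author HAVING MIN(sold) >= 5665

Result:
author | MIN(sold)
-------+----------
Austen | 6372     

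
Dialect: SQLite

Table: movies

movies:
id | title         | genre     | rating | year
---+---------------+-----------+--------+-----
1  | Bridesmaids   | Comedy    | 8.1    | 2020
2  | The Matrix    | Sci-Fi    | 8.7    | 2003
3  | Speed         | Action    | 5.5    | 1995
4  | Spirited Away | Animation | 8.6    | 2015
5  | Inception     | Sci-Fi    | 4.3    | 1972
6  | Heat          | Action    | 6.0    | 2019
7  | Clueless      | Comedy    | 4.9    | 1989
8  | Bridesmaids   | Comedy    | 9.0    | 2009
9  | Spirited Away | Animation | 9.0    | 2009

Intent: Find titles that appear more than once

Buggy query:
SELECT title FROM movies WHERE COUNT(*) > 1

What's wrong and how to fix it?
Bug: COUNT(*) is an aggregate and cannot be used in WHERE

Fix: Group first, then use HAVING for the count condition

Corrected query:
SELECT title FROM movies GROUP BY title HAVING COUNT(*) > 1

Result:
title        
-------------
Bridesmaids  
Spirited Away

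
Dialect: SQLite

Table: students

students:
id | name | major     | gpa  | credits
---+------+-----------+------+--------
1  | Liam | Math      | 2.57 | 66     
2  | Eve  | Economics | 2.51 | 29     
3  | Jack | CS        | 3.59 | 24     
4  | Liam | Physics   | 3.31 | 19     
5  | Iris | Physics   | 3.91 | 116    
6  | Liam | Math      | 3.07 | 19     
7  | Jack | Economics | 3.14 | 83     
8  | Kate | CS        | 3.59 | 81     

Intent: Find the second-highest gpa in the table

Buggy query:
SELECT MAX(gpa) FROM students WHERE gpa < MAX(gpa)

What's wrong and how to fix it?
Bug: The inner MAX is an aggregate inside WHERE, which is not allowed

Fix: Compute the overall MAX in a subquery, then take MAX of rows below it

Corrected query:
SELECT MAX(gpa) FROM students WHERE gpa < (SELECT MAX(gpa) FROM students)

Result:
MAX(gpa)
--------
3.59    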